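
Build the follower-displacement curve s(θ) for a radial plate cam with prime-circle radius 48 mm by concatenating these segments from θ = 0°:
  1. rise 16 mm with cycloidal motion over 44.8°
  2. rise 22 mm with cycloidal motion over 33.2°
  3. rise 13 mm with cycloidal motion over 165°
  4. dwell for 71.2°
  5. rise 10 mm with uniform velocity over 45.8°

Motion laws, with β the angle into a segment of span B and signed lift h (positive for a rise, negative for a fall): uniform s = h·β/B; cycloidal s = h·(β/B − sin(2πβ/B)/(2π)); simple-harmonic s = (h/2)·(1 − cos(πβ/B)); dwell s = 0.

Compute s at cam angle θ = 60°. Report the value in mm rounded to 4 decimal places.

seg 1 [0°–44.8°] cycloidal, h=16: full span → s += 16 → s = 16.0000
seg 2 [44.8°–78°] cycloidal, h=22: θ=60° here. β=15.2, B=33.2. 22·(0.4578 − sin(2π·0.4578)/(2π)) = 9.1554 → s = 25.1554

25.1554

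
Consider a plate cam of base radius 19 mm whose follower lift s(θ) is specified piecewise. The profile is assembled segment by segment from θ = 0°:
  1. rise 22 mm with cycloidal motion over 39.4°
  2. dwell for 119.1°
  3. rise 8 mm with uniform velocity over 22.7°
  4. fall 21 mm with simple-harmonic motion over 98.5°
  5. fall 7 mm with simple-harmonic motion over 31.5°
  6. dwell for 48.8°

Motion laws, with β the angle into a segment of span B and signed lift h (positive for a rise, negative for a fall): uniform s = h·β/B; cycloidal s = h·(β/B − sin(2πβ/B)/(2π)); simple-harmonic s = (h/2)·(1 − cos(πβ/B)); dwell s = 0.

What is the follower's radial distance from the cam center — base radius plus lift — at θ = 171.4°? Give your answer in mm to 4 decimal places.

seg 1 [0°–39.4°] cycloidal, h=22: full span → s += 22 → s = 22.0000
seg 2 [39.4°–158.5°] dwell: s stays 22.0000
seg 3 [158.5°–181.2°] uniform, h=8: θ=171.4° here. β=12.9, B=22.7. 8·12.9/22.7 = 4.5463 → s = 26.5463
radial distance = base radius + s = 19 + 26.5463 = 45.5463

45.5463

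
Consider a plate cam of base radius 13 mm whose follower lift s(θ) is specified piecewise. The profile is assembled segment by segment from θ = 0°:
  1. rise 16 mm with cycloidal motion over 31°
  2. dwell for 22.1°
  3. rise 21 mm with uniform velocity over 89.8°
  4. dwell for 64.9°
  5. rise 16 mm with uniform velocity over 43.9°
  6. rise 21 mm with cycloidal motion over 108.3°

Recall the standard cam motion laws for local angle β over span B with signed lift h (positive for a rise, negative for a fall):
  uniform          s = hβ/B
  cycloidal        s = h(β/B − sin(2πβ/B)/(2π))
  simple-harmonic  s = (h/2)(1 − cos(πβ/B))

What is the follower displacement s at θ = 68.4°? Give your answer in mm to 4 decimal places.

seg 1 [0°–31°] cycloidal, h=16: full span → s += 16 → s = 16.0000
seg 2 [31°–53.1°] dwell: s stays 16.0000
seg 3 [53.1°–142.9°] uniform, h=21: θ=68.4° here. β=15.3, B=89.8. 21·15.3/89.8 = 3.5780 → s = 19.5780

19.5780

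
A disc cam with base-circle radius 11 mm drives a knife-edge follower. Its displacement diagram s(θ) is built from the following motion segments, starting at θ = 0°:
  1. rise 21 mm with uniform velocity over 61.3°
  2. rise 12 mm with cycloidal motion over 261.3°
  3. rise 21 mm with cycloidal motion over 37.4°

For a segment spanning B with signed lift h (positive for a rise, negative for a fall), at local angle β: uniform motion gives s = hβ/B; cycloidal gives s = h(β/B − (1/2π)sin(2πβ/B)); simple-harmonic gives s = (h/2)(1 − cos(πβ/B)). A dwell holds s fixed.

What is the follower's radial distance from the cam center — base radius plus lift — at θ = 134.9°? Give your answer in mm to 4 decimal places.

seg 1 [0°–61.3°] uniform, h=21: full span → s += 21 → s = 21.0000
seg 2 [61.3°–322.6°] cycloidal, h=12: θ=134.9° here. β=73.6, B=261.3. 12·(0.2817 − sin(2π·0.2817)/(2π)) = 1.5078 → s = 22.5078
radial distance = base radius + s = 11 + 22.5078 = 33.5078

33.5078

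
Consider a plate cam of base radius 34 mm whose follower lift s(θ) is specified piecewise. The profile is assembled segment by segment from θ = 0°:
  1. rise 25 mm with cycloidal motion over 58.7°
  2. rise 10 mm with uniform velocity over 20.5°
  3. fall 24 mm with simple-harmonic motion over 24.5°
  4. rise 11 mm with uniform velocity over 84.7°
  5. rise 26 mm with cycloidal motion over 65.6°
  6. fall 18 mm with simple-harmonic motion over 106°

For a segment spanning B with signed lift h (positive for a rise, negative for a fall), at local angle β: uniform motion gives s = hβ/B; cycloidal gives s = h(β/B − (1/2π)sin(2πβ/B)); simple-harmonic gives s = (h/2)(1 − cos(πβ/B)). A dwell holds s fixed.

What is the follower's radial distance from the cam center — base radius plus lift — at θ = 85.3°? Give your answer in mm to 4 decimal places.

seg 1 [0°–58.7°] cycloidal, h=25: full span → s += 25 → s = 25.0000
seg 2 [58.7°–79.2°] uniform, h=10: full span → s += 10 → s = 35.0000
seg 3 [79.2°–103.7°] simple-harmonic, h=-24: θ=85.3° here. β=6.1, B=24.5. -24/2·(1 − cos(π·0.2490)) = -3.4876 → s = 31.5124
radial distance = base radius + s = 34 + 31.5124 = 65.5124

65.5124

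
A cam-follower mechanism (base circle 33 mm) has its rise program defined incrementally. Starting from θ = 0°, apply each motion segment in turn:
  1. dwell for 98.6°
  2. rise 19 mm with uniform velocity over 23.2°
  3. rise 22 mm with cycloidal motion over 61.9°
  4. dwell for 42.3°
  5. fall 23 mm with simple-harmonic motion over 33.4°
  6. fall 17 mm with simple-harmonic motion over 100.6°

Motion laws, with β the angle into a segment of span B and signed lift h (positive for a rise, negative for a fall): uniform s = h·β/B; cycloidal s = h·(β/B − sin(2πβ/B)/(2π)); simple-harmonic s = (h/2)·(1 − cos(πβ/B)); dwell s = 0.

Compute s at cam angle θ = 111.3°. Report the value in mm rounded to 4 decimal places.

seg 1 [0°–98.6°] dwell: s stays 0.0000
seg 2 [98.6°–121.8°] uniform, h=19: θ=111.3° here. β=12.7, B=23.2. 19·12.7/23.2 = 10.4009 → s = 10.4009

10.4009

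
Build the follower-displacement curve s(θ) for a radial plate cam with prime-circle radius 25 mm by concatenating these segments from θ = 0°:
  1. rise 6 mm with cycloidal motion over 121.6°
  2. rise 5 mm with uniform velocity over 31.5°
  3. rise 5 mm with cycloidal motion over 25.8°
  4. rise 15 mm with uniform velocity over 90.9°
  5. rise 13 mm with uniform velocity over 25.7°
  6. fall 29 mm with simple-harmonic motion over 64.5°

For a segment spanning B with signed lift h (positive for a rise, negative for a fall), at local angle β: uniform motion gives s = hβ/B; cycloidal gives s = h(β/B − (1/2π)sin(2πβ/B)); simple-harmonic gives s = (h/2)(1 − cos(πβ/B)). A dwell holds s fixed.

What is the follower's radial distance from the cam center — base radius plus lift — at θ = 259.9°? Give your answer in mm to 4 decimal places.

seg 1 [0°–121.6°] cycloidal, h=6: full span → s += 6 → s = 6.0000
seg 2 [121.6°–153.1°] uniform, h=5: full span → s += 5 → s = 11.0000
seg 3 [153.1°–178.9°] cycloidal, h=5: full span → s += 5 → s = 16.0000
seg 4 [178.9°–269.8°] uniform, h=15: θ=259.9° here. β=81, B=90.9. 15·81/90.9 = 13.3663 → s = 29.3663
radial distance = base radius + s = 25 + 29.3663 = 54.3663

54.3663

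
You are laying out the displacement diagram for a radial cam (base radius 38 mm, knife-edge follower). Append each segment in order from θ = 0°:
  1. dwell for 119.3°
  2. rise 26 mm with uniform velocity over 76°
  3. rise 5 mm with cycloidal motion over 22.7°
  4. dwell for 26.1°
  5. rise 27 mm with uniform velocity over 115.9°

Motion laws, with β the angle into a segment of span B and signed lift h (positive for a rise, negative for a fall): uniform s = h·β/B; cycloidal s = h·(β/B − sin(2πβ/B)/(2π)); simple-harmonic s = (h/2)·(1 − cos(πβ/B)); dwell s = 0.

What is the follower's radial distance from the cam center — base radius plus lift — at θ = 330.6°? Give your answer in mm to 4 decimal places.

seg 1 [0°–119.3°] dwell: s stays 0.0000
seg 2 [119.3°–195.3°] uniform, h=26: full span → s += 26 → s = 26.0000
seg 3 [195.3°–218°] cycloidal, h=5: full span → s += 5 → s = 31.0000
seg 4 [218°–244.1°] dwell: s stays 31.0000
seg 5 [244.1°–360°] uniform, h=27: θ=330.6° here. β=86.5, B=115.9. 27·86.5/115.9 = 20.1510 → s = 51.1510
radial distance = base radius + s = 38 + 51.1510 = 89.1510

89.1510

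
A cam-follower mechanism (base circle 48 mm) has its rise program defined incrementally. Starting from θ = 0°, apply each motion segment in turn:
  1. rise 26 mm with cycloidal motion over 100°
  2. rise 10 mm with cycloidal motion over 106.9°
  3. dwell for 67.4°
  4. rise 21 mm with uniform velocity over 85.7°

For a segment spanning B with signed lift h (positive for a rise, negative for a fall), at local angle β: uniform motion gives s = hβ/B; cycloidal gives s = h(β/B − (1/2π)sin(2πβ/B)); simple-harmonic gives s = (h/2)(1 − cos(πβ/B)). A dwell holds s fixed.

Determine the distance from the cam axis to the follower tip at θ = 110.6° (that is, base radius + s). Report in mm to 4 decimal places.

seg 1 [0°–100°] cycloidal, h=26: full span → s += 26 → s = 26.0000
seg 2 [100°–206.9°] cycloidal, h=10: θ=110.6° here. β=10.6, B=106.9. 10·(0.0992 − sin(2π·0.0992)/(2π)) = 0.0629 → s = 26.0629
radial distance = base radius + s = 48 + 26.0629 = 74.0629

74.0629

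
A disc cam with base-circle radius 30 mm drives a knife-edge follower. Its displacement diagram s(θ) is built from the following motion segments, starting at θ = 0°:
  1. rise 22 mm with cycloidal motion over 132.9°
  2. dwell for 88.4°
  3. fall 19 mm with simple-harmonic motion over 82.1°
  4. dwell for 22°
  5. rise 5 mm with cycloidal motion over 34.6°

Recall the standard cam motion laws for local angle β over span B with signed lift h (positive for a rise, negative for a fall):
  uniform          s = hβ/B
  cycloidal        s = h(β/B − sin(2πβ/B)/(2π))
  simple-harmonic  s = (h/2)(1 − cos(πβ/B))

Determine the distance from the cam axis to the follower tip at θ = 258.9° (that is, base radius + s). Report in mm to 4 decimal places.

seg 1 [0°–132.9°] cycloidal, h=22: full span → s += 22 → s = 22.0000
seg 2 [132.9°–221.3°] dwell: s stays 22.0000
seg 3 [221.3°–303.4°] simple-harmonic, h=-19: θ=258.9° here. β=37.6, B=82.1. -19/2·(1 − cos(π·0.4580)) = -8.2495 → s = 13.7505
radial distance = base radius + s = 30 + 13.7505 = 43.7505

43.7505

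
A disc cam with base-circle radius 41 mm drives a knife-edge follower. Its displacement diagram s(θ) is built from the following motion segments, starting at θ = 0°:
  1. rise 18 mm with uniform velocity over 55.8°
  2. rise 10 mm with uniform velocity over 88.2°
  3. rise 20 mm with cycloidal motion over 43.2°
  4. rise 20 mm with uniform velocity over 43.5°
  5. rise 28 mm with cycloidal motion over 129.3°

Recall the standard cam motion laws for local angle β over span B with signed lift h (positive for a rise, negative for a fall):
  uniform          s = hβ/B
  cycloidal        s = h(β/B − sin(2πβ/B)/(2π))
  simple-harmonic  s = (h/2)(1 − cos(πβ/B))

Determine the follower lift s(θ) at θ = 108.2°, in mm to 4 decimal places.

seg 1 [0°–55.8°] uniform, h=18: full span → s += 18 → s = 18.0000
seg 2 [55.8°–144°] uniform, h=10: θ=108.2° here. β=52.4, B=88.2. 10·52.4/88.2 = 5.9410 → s = 23.9410

23.9410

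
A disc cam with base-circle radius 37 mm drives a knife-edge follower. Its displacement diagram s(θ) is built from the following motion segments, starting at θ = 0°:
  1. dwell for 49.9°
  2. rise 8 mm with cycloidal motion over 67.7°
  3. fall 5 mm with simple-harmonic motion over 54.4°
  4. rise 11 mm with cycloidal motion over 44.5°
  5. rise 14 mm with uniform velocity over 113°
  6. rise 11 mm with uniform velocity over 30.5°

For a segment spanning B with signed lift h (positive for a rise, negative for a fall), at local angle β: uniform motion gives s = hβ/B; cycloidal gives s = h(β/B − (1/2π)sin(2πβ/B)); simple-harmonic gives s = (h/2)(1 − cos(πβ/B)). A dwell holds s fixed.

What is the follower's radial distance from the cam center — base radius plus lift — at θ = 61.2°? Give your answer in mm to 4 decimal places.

seg 1 [0°–49.9°] dwell: s stays 0.0000
seg 2 [49.9°–117.6°] cycloidal, h=8: θ=61.2° here. β=11.3, B=67.7. 8·(0.1669 − sin(2π·0.1669)/(2π)) = 0.2317 → s = 0.2317
radial distance = base radius + s = 37 + 0.2317 = 37.2317

37.2317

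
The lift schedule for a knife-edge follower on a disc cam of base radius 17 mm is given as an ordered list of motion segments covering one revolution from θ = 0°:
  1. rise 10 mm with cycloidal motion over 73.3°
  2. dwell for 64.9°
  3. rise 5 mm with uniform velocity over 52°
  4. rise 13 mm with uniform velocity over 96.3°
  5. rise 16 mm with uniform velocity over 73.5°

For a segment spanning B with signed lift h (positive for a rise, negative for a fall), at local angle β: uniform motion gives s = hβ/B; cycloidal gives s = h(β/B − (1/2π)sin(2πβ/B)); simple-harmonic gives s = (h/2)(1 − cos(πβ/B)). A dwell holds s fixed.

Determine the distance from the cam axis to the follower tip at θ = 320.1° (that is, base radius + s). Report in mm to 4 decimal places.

seg 1 [0°–73.3°] cycloidal, h=10: full span → s += 10 → s = 10.0000
seg 2 [73.3°–138.2°] dwell: s stays 10.0000
seg 3 [138.2°–190.2°] uniform, h=5: full span → s += 5 → s = 15.0000
seg 4 [190.2°–286.5°] uniform, h=13: full span → s += 13 → s = 28.0000
seg 5 [286.5°–360°] uniform, h=16: θ=320.1° here. β=33.6, B=73.5. 16·33.6/73.5 = 7.3143 → s = 35.3143
radial distance = base radius + s = 17 + 35.3143 = 52.3143

52.3143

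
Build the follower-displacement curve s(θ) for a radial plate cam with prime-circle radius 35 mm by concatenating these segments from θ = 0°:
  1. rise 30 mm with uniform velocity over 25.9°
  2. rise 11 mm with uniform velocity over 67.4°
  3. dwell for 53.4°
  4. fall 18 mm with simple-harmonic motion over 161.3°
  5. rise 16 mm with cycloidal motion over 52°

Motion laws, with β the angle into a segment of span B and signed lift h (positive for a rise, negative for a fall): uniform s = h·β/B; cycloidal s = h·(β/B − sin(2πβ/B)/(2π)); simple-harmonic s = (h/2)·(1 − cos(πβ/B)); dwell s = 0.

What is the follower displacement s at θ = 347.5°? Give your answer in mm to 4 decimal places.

seg 1 [0°–25.9°] uniform, h=30: full span → s += 30 → s = 30.0000
seg 2 [25.9°–93.3°] uniform, h=11: full span → s += 11 → s = 41.0000
seg 3 [93.3°–146.7°] dwell: s stays 41.0000
seg 4 [146.7°–308°] simple-harmonic, h=-18: full span → s += -18 → s = 23.0000
seg 5 [308°–360°] cycloidal, h=16: θ=347.5° here. β=39.5, B=52. 16·(0.7596 − sin(2π·0.7596)/(2π)) = 14.6957 → s = 37.6957

37.6957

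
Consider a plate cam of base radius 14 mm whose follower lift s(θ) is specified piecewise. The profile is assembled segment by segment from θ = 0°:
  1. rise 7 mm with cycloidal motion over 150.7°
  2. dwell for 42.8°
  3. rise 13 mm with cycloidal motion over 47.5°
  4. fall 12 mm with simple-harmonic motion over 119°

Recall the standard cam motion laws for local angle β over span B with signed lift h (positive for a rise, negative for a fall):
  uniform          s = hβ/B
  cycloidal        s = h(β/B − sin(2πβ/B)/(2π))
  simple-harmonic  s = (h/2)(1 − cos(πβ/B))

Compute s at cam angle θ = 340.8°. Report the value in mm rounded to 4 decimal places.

seg 1 [0°–150.7°] cycloidal, h=7: full span → s += 7 → s = 7.0000
seg 2 [150.7°–193.5°] dwell: s stays 7.0000
seg 3 [193.5°–241°] cycloidal, h=13: full span → s += 13 → s = 20.0000
seg 4 [241°–360°] simple-harmonic, h=-12: θ=340.8° here. β=99.8, B=119. -12/2·(1 − cos(π·0.8387)) = -11.2456 → s = 8.7544

8.7544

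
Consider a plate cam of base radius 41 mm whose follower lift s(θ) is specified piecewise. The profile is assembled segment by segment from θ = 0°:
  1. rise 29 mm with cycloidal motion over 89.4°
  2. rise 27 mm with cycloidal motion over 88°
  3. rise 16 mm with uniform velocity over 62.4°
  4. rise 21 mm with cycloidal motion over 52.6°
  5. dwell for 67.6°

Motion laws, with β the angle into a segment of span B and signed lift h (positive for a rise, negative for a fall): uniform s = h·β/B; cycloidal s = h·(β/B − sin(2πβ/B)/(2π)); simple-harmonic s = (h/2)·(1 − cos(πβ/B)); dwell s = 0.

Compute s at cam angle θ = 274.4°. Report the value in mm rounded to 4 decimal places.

seg 1 [0°–89.4°] cycloidal, h=29: full span → s += 29 → s = 29.0000
seg 2 [89.4°–177.4°] cycloidal, h=27: full span → s += 27 → s = 56.0000
seg 3 [177.4°–239.8°] uniform, h=16: full span → s += 16 → s = 72.0000
seg 4 [239.8°–292.4°] cycloidal, h=21: θ=274.4° here. β=34.6, B=52.6. 21·(0.6578 − sin(2π·0.6578)/(2π)) = 16.6106 → s = 88.6106

88.6106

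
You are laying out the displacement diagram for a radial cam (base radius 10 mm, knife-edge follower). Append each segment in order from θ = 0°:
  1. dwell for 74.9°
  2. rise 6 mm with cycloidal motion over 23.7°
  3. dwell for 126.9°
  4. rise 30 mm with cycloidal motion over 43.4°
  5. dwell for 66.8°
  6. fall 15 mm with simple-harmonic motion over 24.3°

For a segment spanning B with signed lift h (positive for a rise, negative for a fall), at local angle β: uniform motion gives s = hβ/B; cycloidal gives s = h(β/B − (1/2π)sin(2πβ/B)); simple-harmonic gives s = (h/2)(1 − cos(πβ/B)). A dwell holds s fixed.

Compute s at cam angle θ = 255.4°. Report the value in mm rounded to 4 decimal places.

seg 1 [0°–74.9°] dwell: s stays 0.0000
seg 2 [74.9°–98.6°] cycloidal, h=6: full span → s += 6 → s = 6.0000
seg 3 [98.6°–225.5°] dwell: s stays 6.0000
seg 4 [225.5°–268.9°] cycloidal, h=30: θ=255.4° here. β=29.9, B=43.4. 30·(0.6889 − sin(2π·0.6889)/(2π)) = 25.0958 → s = 31.0958

31.0958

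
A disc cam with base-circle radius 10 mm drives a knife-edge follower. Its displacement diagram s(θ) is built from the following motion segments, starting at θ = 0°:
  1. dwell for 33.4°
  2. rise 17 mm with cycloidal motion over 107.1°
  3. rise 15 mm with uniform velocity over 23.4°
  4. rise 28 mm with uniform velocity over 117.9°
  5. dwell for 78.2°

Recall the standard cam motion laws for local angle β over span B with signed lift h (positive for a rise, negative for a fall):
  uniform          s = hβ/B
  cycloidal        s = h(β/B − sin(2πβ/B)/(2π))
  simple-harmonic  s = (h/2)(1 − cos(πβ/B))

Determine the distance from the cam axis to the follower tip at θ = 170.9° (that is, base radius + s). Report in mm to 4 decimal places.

seg 1 [0°–33.4°] dwell: s stays 0.0000
seg 2 [33.4°–140.5°] cycloidal, h=17: full span → s += 17 → s = 17.0000
seg 3 [140.5°–163.9°] uniform, h=15: full span → s += 15 → s = 32.0000
seg 4 [163.9°–281.8°] uniform, h=28: θ=170.9° here. β=7, B=117.9. 28·7/117.9 = 1.6624 → s = 33.6624
radial distance = base radius + s = 10 + 33.6624 = 43.6624

43.6624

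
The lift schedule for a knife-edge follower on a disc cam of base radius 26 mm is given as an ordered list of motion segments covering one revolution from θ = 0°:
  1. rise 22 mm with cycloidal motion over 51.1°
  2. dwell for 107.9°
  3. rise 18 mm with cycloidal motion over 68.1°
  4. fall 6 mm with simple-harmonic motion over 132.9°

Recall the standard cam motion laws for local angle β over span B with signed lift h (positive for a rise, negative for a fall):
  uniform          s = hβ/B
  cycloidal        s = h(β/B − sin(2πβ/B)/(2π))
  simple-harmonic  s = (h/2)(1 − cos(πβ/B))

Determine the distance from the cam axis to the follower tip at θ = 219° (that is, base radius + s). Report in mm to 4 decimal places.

seg 1 [0°–51.1°] cycloidal, h=22: full span → s += 22 → s = 22.0000
seg 2 [51.1°–159°] dwell: s stays 22.0000
seg 3 [159°–227.1°] cycloidal, h=18: θ=219° here. β=60, B=68.1. 18·(0.8811 − sin(2π·0.8811)/(2π)) = 17.8062 → s = 39.8062
radial distance = base radius + s = 26 + 39.8062 = 65.8062

65.8062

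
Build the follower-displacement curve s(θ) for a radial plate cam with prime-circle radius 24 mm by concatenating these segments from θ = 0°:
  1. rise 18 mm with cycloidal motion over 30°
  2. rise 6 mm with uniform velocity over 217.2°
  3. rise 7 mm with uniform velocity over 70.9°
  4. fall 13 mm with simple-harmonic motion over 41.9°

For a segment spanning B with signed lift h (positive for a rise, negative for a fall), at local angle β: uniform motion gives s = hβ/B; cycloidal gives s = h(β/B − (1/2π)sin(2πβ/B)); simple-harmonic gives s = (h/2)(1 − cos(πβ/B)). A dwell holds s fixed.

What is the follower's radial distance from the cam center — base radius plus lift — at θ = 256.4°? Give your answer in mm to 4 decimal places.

seg 1 [0°–30°] cycloidal, h=18: full span → s += 18 → s = 18.0000
seg 2 [30°–247.2°] uniform, h=6: full span → s += 6 → s = 24.0000
seg 3 [247.2°–318.1°] uniform, h=7: θ=256.4° here. β=9.2, B=70.9. 7·9.2/70.9 = 0.9083 → s = 24.9083
radial distance = base radius + s = 24 + 24.9083 = 48.9083

48.9083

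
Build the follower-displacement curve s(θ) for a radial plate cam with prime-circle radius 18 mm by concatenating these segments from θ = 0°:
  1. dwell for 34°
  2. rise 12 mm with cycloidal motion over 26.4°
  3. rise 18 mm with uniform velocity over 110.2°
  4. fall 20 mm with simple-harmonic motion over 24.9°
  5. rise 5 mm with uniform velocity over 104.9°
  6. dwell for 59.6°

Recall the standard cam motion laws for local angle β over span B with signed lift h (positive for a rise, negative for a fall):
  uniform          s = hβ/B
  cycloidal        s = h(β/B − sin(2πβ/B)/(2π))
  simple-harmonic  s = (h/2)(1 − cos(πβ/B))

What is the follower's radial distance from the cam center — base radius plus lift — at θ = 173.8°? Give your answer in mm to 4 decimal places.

seg 1 [0°–34°] dwell: s stays 0.0000
seg 2 [34°–60.4°] cycloidal, h=12: full span → s += 12 → s = 12.0000
seg 3 [60.4°–170.6°] uniform, h=18: full span → s += 18 → s = 30.0000
seg 4 [170.6°–195.5°] simple-harmonic, h=-20: θ=173.8° here. β=3.2, B=24.9. -20/2·(1 − cos(π·0.1285)) = -0.8040 → s = 29.1960
radial distance = base radius + s = 18 + 29.1960 = 47.1960

47.1960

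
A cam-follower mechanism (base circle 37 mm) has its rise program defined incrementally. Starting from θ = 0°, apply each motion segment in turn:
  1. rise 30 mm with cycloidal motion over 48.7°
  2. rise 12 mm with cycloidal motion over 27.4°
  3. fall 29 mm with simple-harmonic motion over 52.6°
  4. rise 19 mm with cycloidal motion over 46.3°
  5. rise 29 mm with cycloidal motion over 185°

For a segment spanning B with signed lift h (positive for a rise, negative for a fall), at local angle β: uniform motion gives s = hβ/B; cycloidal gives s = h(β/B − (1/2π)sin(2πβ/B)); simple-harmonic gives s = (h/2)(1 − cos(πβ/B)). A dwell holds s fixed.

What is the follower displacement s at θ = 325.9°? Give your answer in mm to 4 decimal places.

seg 1 [0°–48.7°] cycloidal, h=30: full span → s += 30 → s = 30.0000
seg 2 [48.7°–76.1°] cycloidal, h=12: full span → s += 12 → s = 42.0000
seg 3 [76.1°–128.7°] simple-harmonic, h=-29: full span → s += -29 → s = 13.0000
seg 4 [128.7°–175°] cycloidal, h=19: full span → s += 19 → s = 32.0000
seg 5 [175°–360°] cycloidal, h=29: θ=325.9° here. β=150.9, B=185. 29·(0.8157 − sin(2π·0.8157)/(2π)) = 27.8827 → s = 59.8827

59.8827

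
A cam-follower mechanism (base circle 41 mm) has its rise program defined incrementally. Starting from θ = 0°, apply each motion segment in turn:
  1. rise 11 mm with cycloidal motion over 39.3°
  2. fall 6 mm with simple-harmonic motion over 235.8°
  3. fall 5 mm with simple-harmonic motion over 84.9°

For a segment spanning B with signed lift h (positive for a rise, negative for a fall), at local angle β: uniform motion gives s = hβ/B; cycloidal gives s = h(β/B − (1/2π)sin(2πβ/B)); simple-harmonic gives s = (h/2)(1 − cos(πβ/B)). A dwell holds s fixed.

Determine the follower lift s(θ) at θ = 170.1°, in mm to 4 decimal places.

seg 1 [0°–39.3°] cycloidal, h=11: full span → s += 11 → s = 11.0000
seg 2 [39.3°–275.1°] simple-harmonic, h=-6: θ=170.1° here. β=130.8, B=235.8. -6/2·(1 − cos(π·0.5547)) = -3.5131 → s = 7.4869

7.4869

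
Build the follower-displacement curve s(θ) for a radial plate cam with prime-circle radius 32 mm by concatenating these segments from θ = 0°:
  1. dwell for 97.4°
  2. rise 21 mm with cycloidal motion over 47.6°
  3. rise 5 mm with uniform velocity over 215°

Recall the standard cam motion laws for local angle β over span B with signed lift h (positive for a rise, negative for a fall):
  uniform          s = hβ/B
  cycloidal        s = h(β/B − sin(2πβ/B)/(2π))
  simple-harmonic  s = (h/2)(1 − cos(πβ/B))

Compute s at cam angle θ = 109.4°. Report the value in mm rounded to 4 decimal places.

seg 1 [0°–97.4°] dwell: s stays 0.0000
seg 2 [97.4°–145°] cycloidal, h=21: θ=109.4° here. β=12, B=47.6. 21·(0.2521 − sin(2π·0.2521)/(2π)) = 1.9522 → s = 1.9522

1.9522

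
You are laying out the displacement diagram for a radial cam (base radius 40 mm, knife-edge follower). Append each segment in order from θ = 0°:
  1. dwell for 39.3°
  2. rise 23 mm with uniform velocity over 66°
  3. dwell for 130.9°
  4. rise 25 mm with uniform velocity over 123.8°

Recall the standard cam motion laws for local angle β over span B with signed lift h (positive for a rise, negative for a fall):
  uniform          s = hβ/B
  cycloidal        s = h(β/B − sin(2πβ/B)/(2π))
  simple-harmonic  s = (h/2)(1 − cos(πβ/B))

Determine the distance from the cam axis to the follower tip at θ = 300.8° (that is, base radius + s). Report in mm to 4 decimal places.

seg 1 [0°–39.3°] dwell: s stays 0.0000
seg 2 [39.3°–105.3°] uniform, h=23: full span → s += 23 → s = 23.0000
seg 3 [105.3°–236.2°] dwell: s stays 23.0000
seg 4 [236.2°–360°] uniform, h=25: θ=300.8° here. β=64.6, B=123.8. 25·64.6/123.8 = 13.0452 → s = 36.0452
radial distance = base radius + s = 40 + 36.0452 = 76.0452

76.0452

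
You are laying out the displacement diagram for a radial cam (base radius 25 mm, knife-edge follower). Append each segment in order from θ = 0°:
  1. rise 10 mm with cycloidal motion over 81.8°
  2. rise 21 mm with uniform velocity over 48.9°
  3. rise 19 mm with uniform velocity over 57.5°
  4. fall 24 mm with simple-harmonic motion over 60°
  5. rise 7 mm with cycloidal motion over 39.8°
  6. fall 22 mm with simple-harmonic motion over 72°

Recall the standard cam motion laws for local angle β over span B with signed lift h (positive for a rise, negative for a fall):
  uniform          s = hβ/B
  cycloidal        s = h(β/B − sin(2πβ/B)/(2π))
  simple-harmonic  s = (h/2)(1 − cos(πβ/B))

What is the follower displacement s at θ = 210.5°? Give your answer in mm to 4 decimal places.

seg 1 [0°–81.8°] cycloidal, h=10: full span → s += 10 → s = 10.0000
seg 2 [81.8°–130.7°] uniform, h=21: full span → s += 21 → s = 31.0000
seg 3 [130.7°–188.2°] uniform, h=19: full span → s += 19 → s = 50.0000
seg 4 [188.2°–248.2°] simple-harmonic, h=-24: θ=210.5° here. β=22.3, B=60. -24/2·(1 − cos(π·0.3717)) = -7.2920 → s = 42.7080

42.7080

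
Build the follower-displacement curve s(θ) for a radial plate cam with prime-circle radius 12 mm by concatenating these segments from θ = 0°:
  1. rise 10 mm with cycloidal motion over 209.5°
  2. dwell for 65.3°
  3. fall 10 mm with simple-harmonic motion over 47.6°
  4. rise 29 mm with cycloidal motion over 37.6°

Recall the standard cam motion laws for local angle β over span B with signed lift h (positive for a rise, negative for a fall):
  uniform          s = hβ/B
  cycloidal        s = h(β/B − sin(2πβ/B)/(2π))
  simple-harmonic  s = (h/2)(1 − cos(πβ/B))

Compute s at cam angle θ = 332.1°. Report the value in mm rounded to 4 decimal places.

seg 1 [0°–209.5°] cycloidal, h=10: full span → s += 10 → s = 10.0000
seg 2 [209.5°–274.8°] dwell: s stays 10.0000
seg 3 [274.8°–322.4°] simple-harmonic, h=-10: full span → s += -10 → s = 0.0000
seg 4 [322.4°–360°] cycloidal, h=29: θ=332.1° here. β=9.7, B=37.6. 29·(0.2580 − sin(2π·0.2580)/(2π)) = 2.8717 → s = 2.8717

2.8717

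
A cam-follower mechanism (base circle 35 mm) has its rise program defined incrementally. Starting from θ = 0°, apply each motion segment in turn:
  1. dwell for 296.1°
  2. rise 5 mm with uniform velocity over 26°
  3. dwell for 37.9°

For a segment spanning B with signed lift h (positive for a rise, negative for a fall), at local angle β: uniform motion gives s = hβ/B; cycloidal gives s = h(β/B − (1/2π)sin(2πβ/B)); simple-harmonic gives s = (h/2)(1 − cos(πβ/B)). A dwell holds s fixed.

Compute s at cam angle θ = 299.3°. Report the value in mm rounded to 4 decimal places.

seg 1 [0°–296.1°] dwell: s stays 0.0000
seg 2 [296.1°–322.1°] uniform, h=5: θ=299.3° here. β=3.2, B=26. 5·3.2/26 = 0.6154 → s = 0.6154

0.6154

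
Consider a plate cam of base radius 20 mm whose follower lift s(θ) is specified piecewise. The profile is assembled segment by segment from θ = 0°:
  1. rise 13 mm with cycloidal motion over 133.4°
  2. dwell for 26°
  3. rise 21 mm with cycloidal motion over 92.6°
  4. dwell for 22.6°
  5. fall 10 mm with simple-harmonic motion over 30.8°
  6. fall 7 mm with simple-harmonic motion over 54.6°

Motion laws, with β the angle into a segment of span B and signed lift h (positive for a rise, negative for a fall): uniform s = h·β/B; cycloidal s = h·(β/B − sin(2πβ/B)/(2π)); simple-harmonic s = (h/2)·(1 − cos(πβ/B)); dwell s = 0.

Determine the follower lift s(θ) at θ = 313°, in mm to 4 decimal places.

seg 1 [0°–133.4°] cycloidal, h=13: full span → s += 13 → s = 13.0000
seg 2 [133.4°–159.4°] dwell: s stays 13.0000
seg 3 [159.4°–252°] cycloidal, h=21: full span → s += 21 → s = 34.0000
seg 4 [252°–274.6°] dwell: s stays 34.0000
seg 5 [274.6°–305.4°] simple-harmonic, h=-10: full span → s += -10 → s = 24.0000
seg 6 [305.4°–360°] simple-harmonic, h=-7: θ=313° here. β=7.6, B=54.6. -7/2·(1 − cos(π·0.1392)) = -0.3293 → s = 23.6707

23.6707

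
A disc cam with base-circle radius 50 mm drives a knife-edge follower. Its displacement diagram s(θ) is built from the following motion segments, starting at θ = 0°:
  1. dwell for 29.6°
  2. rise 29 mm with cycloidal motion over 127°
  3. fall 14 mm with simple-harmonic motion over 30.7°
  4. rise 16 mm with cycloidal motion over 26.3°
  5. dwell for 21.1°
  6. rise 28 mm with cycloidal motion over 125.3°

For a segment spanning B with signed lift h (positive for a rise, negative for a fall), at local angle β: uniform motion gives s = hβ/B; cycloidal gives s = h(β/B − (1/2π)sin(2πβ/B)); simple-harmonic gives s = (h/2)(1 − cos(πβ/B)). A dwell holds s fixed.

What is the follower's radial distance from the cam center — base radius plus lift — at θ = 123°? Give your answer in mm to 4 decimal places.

seg 1 [0°–29.6°] dwell: s stays 0.0000
seg 2 [29.6°–156.6°] cycloidal, h=29: θ=123° here. β=93.4, B=127. 29·(0.7354 − sin(2π·0.7354)/(2π)) = 25.9237 → s = 25.9237
radial distance = base radius + s = 50 + 25.9237 = 75.9237

75.9237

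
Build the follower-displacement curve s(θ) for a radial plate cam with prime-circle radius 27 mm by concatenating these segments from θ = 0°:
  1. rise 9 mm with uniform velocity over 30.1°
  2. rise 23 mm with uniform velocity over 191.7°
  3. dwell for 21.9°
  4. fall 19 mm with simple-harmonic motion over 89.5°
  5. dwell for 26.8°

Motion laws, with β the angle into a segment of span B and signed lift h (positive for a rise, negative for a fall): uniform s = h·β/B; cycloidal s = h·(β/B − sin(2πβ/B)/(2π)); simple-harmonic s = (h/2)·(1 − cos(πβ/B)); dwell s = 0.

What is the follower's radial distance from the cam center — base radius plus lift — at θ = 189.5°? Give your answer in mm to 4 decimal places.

seg 1 [0°–30.1°] uniform, h=9: full span → s += 9 → s = 9.0000
seg 2 [30.1°–221.8°] uniform, h=23: θ=189.5° here. β=159.4, B=191.7. 23·159.4/191.7 = 19.1247 → s = 28.1247
radial distance = base radius + s = 27 + 28.1247 = 55.1247

55.1247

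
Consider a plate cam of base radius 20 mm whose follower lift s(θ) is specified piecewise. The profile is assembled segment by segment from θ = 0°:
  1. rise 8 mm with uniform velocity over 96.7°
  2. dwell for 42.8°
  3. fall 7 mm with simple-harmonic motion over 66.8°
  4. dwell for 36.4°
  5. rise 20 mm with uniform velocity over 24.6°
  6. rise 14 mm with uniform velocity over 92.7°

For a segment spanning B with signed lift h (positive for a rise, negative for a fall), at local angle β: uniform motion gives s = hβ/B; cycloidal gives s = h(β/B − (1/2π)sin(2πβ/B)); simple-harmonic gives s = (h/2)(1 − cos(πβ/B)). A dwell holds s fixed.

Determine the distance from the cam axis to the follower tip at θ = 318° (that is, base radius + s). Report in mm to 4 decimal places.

seg 1 [0°–96.7°] uniform, h=8: full span → s += 8 → s = 8.0000
seg 2 [96.7°–139.5°] dwell: s stays 8.0000
seg 3 [139.5°–206.3°] simple-harmonic, h=-7: full span → s += -7 → s = 1.0000
seg 4 [206.3°–242.7°] dwell: s stays 1.0000
seg 5 [242.7°–267.3°] uniform, h=20: full span → s += 20 → s = 21.0000
seg 6 [267.3°–360°] uniform, h=14: θ=318° here. β=50.7, B=92.7. 14·50.7/92.7 = 7.6570 → s = 28.6570
radial distance = base radius + s = 20 + 28.6570 = 48.6570

48.6570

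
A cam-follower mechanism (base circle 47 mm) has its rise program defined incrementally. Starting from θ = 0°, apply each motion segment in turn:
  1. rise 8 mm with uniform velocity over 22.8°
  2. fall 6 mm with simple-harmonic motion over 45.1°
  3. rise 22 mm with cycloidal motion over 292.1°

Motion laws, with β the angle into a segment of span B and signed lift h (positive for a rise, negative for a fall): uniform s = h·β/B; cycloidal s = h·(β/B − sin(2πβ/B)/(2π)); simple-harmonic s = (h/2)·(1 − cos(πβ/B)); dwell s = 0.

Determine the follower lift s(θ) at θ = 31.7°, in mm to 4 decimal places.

seg 1 [0°–22.8°] uniform, h=8: full span → s += 8 → s = 8.0000
seg 2 [22.8°–67.9°] simple-harmonic, h=-6: θ=31.7° here. β=8.9, B=45.1. -6/2·(1 − cos(π·0.1973)) = -0.5583 → s = 7.4417

7.4417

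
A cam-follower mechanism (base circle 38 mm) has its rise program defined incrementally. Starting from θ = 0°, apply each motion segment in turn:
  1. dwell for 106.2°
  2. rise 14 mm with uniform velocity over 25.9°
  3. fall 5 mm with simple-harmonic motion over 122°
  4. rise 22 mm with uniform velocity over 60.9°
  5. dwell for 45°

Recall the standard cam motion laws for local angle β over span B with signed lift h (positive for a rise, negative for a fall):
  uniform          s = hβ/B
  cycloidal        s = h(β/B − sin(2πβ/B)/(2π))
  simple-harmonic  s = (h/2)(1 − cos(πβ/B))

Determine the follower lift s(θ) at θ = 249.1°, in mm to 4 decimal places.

seg 1 [0°–106.2°] dwell: s stays 0.0000
seg 2 [106.2°–132.1°] uniform, h=14: full span → s += 14 → s = 14.0000
seg 3 [132.1°–254.1°] simple-harmonic, h=-5: θ=249.1° here. β=117, B=122. -5/2·(1 − cos(π·0.9590)) = -4.9793 → s = 9.0207

9.0207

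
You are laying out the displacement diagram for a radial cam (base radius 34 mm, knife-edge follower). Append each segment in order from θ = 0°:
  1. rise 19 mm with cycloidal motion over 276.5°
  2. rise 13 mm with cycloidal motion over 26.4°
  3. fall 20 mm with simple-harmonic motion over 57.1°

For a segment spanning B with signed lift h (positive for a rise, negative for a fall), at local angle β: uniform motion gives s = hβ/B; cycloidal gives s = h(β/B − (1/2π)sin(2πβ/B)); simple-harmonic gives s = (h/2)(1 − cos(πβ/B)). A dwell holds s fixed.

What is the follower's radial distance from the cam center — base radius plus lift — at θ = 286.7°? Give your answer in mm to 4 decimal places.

seg 1 [0°–276.5°] cycloidal, h=19: full span → s += 19 → s = 19.0000
seg 2 [276.5°–302.9°] cycloidal, h=13: θ=286.7° here. β=10.2, B=26.4. 13·(0.3864 − sin(2π·0.3864)/(2π)) = 3.6678 → s = 22.6678
radial distance = base radius + s = 34 + 22.6678 = 56.6678

56.6678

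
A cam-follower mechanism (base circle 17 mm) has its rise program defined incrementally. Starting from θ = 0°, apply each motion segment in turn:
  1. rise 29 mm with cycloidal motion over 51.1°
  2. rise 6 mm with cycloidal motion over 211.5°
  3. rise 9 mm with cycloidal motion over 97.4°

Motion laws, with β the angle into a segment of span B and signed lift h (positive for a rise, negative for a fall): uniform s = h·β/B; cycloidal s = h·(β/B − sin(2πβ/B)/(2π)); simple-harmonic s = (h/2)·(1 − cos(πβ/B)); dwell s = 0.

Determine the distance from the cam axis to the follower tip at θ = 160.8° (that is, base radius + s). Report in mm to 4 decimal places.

seg 1 [0°–51.1°] cycloidal, h=29: full span → s += 29 → s = 29.0000
seg 2 [51.1°–262.6°] cycloidal, h=6: θ=160.8° here. β=109.7, B=211.5. 6·(0.5187 − sin(2π·0.5187)/(2π)) = 3.2239 → s = 32.2239
radial distance = base radius + s = 17 + 32.2239 = 49.2239

49.2239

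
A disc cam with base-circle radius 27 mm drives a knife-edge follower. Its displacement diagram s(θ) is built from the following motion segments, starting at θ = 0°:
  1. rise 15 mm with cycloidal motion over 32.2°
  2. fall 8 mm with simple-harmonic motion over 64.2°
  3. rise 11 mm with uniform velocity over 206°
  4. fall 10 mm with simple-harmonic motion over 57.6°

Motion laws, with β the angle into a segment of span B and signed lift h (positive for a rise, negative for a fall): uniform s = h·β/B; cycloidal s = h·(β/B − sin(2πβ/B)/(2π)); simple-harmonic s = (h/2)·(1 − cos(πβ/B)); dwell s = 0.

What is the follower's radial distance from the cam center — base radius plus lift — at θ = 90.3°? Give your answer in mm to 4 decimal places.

seg 1 [0°–32.2°] cycloidal, h=15: full span → s += 15 → s = 15.0000
seg 2 [32.2°–96.4°] simple-harmonic, h=-8: θ=90.3° here. β=58.1, B=64.2. -8/2·(1 − cos(π·0.9050)) = -7.8231 → s = 7.1769
radial distance = base radius + s = 27 + 7.1769 = 34.1769

34.1769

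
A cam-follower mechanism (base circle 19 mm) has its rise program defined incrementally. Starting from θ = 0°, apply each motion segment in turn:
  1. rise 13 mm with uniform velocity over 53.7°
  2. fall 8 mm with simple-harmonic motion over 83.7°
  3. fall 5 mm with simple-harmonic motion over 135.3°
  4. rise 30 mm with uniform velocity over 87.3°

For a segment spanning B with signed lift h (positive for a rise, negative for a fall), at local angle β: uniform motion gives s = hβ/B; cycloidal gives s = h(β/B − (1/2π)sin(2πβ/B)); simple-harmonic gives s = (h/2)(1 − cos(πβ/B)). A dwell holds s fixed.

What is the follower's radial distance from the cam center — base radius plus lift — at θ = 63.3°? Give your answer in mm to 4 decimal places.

seg 1 [0°–53.7°] uniform, h=13: full span → s += 13 → s = 13.0000
seg 2 [53.7°–137.4°] simple-harmonic, h=-8: θ=63.3° here. β=9.6, B=83.7. -8/2·(1 − cos(π·0.1147)) = -0.2569 → s = 12.7431
radial distance = base radius + s = 19 + 12.7431 = 31.7431

31.7431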